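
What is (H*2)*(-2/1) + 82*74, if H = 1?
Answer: 6064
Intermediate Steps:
(H*2)*(-2/1) + 82*74 = (1*2)*(-2/1) + 82*74 = 2*(-2*1) + 6068 = 2*(-2) + 6068 = -4 + 6068 = 6064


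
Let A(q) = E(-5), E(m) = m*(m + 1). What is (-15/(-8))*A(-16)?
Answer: 75/2 ≈ 37.500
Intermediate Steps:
E(m) = m*(1 + m)
A(q) = 20 (A(q) = -5*(1 - 5) = -5*(-4) = 20)
(-15/(-8))*A(-16) = -15/(-8)*20 = -15*(-⅛)*20 = (15/8)*20 = 75/2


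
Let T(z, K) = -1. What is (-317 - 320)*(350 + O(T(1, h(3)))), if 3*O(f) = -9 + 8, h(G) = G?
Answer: -668213/3 ≈ -2.2274e+5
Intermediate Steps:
O(f) = -1/3 (O(f) = (-9 + 8)/3 = (1/3)*(-1) = -1/3)
(-317 - 320)*(350 + O(T(1, h(3)))) = (-317 - 320)*(350 - 1/3) = -637*1049/3 = -668213/3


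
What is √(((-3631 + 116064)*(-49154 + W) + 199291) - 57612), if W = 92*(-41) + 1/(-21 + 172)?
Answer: 6*I*√3768806763086/151 ≈ 77139.0*I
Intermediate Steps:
W = -569571/151 (W = -3772 + 1/151 = -569571/151 ≈ -3772.0)
√(((-3631 + 116064)*(-49154 + W) + 199291) - 57612) = √(((-3631 + 116064)*(-49154 - 569571/151) + 199291) - 57612) = √((112433*(-7991825/151) + 199291) - 57612) = √((-898544860225/151 + 199291) - 57612) = √(-898514767284/151 - 57612) = √(-898523466696/151) = 6*I*√3768806763086/151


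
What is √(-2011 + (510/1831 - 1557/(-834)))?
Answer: I*√520492858437322/509018 ≈ 44.82*I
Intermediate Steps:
√(-2011 + (510/1831 - 1557/(-834))) = √(-2011 + (510*(1/1831) - 1557*(-1/834))) = √(-2011 + (510/1831 + 519/278)) = √(-2011 + 1092069/509018) = √(-1022543129/509018) = I*√520492858437322/509018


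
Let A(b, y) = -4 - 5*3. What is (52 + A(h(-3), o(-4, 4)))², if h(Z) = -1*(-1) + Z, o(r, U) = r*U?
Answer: 1089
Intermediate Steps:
o(r, U) = U*r
h(Z) = 1 + Z
A(b, y) = -19 (A(b, y) = -4 - 15 = -19)
(52 + A(h(-3), o(-4, 4)))² = (52 - 19)² = 33² = 1089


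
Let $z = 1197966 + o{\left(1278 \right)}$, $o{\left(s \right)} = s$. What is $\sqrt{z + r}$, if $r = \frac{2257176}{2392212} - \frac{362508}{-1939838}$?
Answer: $\frac{22 \sqrt{92633990482368417414404557}}{193354322569} \approx 1095.1$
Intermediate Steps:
$r = \frac{218572990216}{193354322569}$ ($r = 2257176 \cdot \frac{1}{2392212} - - \frac{181254}{969919} = \frac{188098}{199351} + \frac{181254}{969919} = \frac{218572990216}{193354322569} \approx 1.1304$)
$z = 1199244$ ($z = 1197966 + 1278 = 1199244$)
$\sqrt{z + r} = \sqrt{1199244 + \frac{218572990216}{193354322569}} = \sqrt{\frac{231879229787928052}{193354322569}} = \frac{22 \sqrt{92633990482368417414404557}}{193354322569}$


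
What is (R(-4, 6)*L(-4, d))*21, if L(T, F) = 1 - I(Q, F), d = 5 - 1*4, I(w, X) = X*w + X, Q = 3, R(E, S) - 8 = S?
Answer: -882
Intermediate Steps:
R(E, S) = 8 + S
I(w, X) = X + X*w
d = 1 (d = 5 - 4 = 1)
L(T, F) = 1 - 4*F (L(T, F) = 1 - F*(1 + 3) = 1 - F*4 = 1 - 4*F)
(R(-4, 6)*L(-4, d))*21 = ((8 + 6)*(1 - 4*1))*21 = (14*(1 - 4))*21 = (14*(-3))*21 = -42*21 = -882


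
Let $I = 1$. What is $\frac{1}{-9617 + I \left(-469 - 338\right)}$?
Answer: $- \frac{1}{10424} \approx -9.5933 \cdot 10^{-5}$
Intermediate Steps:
$\frac{1}{-9617 + I \left(-469 - 338\right)} = \frac{1}{-9617 + 1 \left(-469 - 338\right)} = \frac{1}{-9617 + 1 \left(-807\right)} = \frac{1}{-9617 - 807} = \frac{1}{-10424} = - \frac{1}{10424}$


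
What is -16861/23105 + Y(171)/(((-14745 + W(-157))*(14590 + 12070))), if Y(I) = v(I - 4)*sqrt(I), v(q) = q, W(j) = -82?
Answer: -16861/23105 - 501*sqrt(19)/395287820 ≈ -0.72976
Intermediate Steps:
Y(I) = sqrt(I)*(-4 + I) (Y(I) = (I - 4)*sqrt(I) = (-4 + I)*sqrt(I) = sqrt(I)*(-4 + I))
-16861/23105 + Y(171)/(((-14745 + W(-157))*(14590 + 12070))) = -16861/23105 + (sqrt(171)*(-4 + 171))/(((-14745 - 82)*(14590 + 12070))) = -16861*1/23105 + ((3*sqrt(19))*167)/((-14827*26660)) = -16861/23105 + (501*sqrt(19))/(-395287820) = -16861/23105 + (501*sqrt(19))*(-1/395287820) = -16861/23105 - 501*sqrt(19)/395287820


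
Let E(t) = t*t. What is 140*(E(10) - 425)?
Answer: -45500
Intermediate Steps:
E(t) = t**2
140*(E(10) - 425) = 140*(10**2 - 425) = 140*(100 - 425) = 140*(-325) = -45500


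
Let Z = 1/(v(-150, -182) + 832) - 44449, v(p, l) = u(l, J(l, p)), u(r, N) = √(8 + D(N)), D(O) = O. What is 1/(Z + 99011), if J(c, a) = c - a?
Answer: 37770436208/2060830585776481 + 2*I*√6/2060830585776481 ≈ 1.8328e-5 + 2.3772e-15*I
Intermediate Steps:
u(r, N) = √(8 + N)
v(p, l) = √(8 + l - p) (v(p, l) = √(8 + (l - p)) = √(8 + l - p))
Z = -44449 + 1/(832 + 2*I*√6) (Z = 1/(√(8 - 182 - 1*(-150)) + 832) - 44449 = 1/(√(8 - 182 + 150) + 832) - 44449 = 1/(√(-24) + 832) - 44449 = 1/(2*I*√6 + 832) - 44449 = 1/(832 + 2*I*√6) - 44449 = -44449 + 1/(832 + 2*I*√6) ≈ -44449.0 - 7.0769e-6*I)
1/(Z + 99011) = 1/((-88898*√6 + 36981567*I)/(2*(√6 - 416*I)) + 99011) = 1/(99011 + (-88898*√6 + 36981567*I)/(2*(√6 - 416*I)))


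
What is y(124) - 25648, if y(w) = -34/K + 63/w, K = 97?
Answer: -308492249/12028 ≈ -25648.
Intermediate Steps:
y(w) = -34/97 + 63/w
y(124) - 25648 = (-34/97 + 63/124) - 25648 = 1895/12028 - 25648 = -308492249/12028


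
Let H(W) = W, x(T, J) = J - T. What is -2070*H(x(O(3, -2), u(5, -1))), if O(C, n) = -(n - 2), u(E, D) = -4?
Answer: 16560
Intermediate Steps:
O(C, n) = 2 - n (O(C, n) = -(-2 + n) = 2 - n)
-2070*H(x(O(3, -2), u(5, -1))) = -2070*(-4 - (2 - 1*(-2))) = -2070*(-4 - (2 + 2)) = -2070*(-4 - 1*4) = -2070*(-4 - 4) = -2070*(-8) = 16560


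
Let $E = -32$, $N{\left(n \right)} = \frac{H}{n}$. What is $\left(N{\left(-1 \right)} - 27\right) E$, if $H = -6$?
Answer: $672$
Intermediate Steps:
$N{\left(n \right)} = - \frac{6}{n}$
$\left(N{\left(-1 \right)} - 27\right) E = \left(- \frac{6}{-1} - 27\right) \left(-32\right) = \left(\left(-6\right) \left(-1\right) - 27\right) \left(-32\right) = \left(6 - 27\right) \left(-32\right) = \left(-21\right) \left(-32\right) = 672$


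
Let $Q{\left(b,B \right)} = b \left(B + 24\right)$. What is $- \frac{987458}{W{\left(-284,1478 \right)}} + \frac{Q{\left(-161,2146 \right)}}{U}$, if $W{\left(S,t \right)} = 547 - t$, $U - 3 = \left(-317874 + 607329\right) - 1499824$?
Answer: $\frac{597755426549}{563425373} \approx 1060.9$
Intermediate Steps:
$U = -1210366$ ($U = 3 + \left(\left(-317874 + 607329\right) - 1499824\right) = 3 + \left(289455 - 1499824\right) = 3 - 1210369 = -1210366$)
$Q{\left(b,B \right)} = b \left(24 + B\right)$
$- \frac{987458}{W{\left(-284,1478 \right)}} + \frac{Q{\left(-161,2146 \right)}}{U} = - \frac{987458}{547 - 1478} + \frac{\left(-161\right) \left(24 + 2146\right)}{-1210366} = - \frac{987458}{547 - 1478} + \left(-161\right) 2170 \left(- \frac{1}{1210366}\right) = - \frac{987458}{-931} - - \frac{174685}{605183} = \left(-987458\right) \left(- \frac{1}{931}\right) + \frac{174685}{605183} = \frac{987458}{931} + \frac{174685}{605183} = \frac{597755426549}{563425373}$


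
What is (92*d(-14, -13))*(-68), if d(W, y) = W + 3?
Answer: 68816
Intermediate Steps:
d(W, y) = 3 + W
(92*d(-14, -13))*(-68) = (92*(3 - 14))*(-68) = (92*(-11))*(-68) = -1012*(-68) = 68816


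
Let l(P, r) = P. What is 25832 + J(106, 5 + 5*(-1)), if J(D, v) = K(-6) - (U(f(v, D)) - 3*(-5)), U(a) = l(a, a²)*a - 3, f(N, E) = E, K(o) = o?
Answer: 14578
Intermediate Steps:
U(a) = -3 + a² (U(a) = a*a - 3 = a² - 3 = -3 + a²)
J(D, v) = -18 - D² (J(D, v) = -6 - ((-3 + D²) - 3*(-5)) = -6 - ((-3 + D²) + 15) = -6 - (12 + D²) = -6 + (-12 - D²) = -18 - D²)
25832 + J(106, 5 + 5*(-1)) = 25832 + (-18 - 1*106²) = 25832 + (-18 - 1*11236) = 25832 + (-18 - 11236) = 25832 - 11254 = 14578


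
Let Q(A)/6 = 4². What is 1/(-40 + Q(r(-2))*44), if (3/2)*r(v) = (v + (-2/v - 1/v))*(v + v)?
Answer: 1/4184 ≈ 0.00023901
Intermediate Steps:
r(v) = 4*v*(v - 3/v)/3 (r(v) = 2*((v + (-2/v - 1/v))*(v + v))/3 = 2*((v - 3/v)*(2*v))/3 = 2*(2*v*(v - 3/v))/3 = 4*v*(v - 3/v)/3)
Q(A) = 96 (Q(A) = 6*4² = 6*16 = 96)
1/(-40 + Q(r(-2))*44) = 1/(-40 + 96*44) = 1/(-40 + 4224) = 1/4184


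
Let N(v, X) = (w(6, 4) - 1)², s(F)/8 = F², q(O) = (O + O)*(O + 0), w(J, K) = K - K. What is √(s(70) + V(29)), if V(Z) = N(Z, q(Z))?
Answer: √39201 ≈ 197.99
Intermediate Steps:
w(J, K) = 0
q(O) = 2*O² (q(O) = (2*O)*O = 2*O²)
s(F) = 8*F²
N(v, X) = 1 (N(v, X) = (0 - 1)² = (-1)² = 1)
V(Z) = 1
√(s(70) + V(29)) = √(8*70² + 1) = √(8*4900 + 1) = √(39200 + 1) = √39201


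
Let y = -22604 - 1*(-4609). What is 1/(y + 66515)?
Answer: 1/48520 ≈ 2.0610e-5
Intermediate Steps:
y = -17995 (y = -22604 + 4609 = -17995)
1/(y + 66515) = 1/(-17995 + 66515) = 1/48520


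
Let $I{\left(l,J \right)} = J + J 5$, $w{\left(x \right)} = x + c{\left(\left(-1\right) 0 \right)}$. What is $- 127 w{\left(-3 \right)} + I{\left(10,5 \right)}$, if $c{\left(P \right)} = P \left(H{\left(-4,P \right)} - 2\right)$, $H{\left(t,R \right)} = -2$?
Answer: $411$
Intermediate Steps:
$c{\left(P \right)} = - 4 P$ ($c{\left(P \right)} = P \left(-2 - 2\right) = P \left(-4\right) = - 4 P$)
$w{\left(x \right)} = x$ ($w{\left(x \right)} = x - 4 \left(\left(-1\right) 0\right) = x - 0 = x + 0 = x$)
$I{\left(l,J \right)} = 6 J$ ($I{\left(l,J \right)} = J + 5 J = 6 J$)
$- 127 w{\left(-3 \right)} + I{\left(10,5 \right)} = \left(-127\right) \left(-3\right) + 6 \cdot 5 = 381 + 30 = 411$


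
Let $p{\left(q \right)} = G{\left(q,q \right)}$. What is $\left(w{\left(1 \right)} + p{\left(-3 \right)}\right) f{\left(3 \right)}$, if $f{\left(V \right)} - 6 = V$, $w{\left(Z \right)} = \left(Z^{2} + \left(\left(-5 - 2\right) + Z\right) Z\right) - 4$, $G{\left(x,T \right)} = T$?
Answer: $-108$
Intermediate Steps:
$w{\left(Z \right)} = -4 + Z^{2} + Z \left(-7 + Z\right)$ ($w{\left(Z \right)} = \left(Z^{2} + \left(-7 + Z\right) Z\right) - 4 = \left(Z^{2} + Z \left(-7 + Z\right)\right) - 4 = -4 + Z^{2} + Z \left(-7 + Z\right)$)
$f{\left(V \right)} = 6 + V$
$p{\left(q \right)} = q$
$\left(w{\left(1 \right)} + p{\left(-3 \right)}\right) f{\left(3 \right)} = \left(\left(-4 - 7 + 2 \cdot 1^{2}\right) - 3\right) \left(6 + 3\right) = \left(\left(-4 - 7 + 2 \cdot 1\right) - 3\right) 9 = \left(\left(-4 - 7 + 2\right) - 3\right) 9 = \left(-9 - 3\right) 9 = \left(-12\right) 9 = -108$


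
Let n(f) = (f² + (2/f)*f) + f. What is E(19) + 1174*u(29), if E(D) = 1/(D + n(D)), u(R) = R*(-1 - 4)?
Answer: -68262229/401 ≈ -1.7023e+5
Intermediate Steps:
u(R) = -5*R (u(R) = R*(-5) = -5*R)
n(f) = 2 + f + f² (n(f) = (f² + 2) + f = (2 + f²) + f = 2 + f + f²)
E(D) = 1/(2 + D² + 2*D) (E(D) = 1/(D + (2 + D + D²)) = 1/(2 + D² + 2*D))
E(19) + 1174*u(29) = 1/(2 + 19² + 2*19) + 1174*(-5*29) = 1/(2 + 361 + 38) + 1174*(-145) = 1/401 - 170230 = -68262229/401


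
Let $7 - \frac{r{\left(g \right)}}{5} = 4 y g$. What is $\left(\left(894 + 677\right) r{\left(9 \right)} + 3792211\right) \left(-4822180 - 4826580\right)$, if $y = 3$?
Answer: $-28935241818560$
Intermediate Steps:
$r{\left(g \right)} = 35 - 60 g$ ($r{\left(g \right)} = 35 - 5 \cdot 4 \cdot 3 g = 35 - 5 \cdot 12 g = 35 - 60 g$)
$\left(\left(894 + 677\right) r{\left(9 \right)} + 3792211\right) \left(-4822180 - 4826580\right) = \left(\left(894 + 677\right) \left(35 - 540\right) + 3792211\right) \left(-4822180 - 4826580\right) = \left(1571 \left(35 - 540\right) + 3792211\right) \left(-9648760\right) = \left(1571 \left(-505\right) + 3792211\right) \left(-9648760\right) = \left(-793355 + 3792211\right) \left(-9648760\right) = 2998856 \left(-9648760\right) = -28935241818560$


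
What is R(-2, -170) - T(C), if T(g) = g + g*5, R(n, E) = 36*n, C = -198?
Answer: 1116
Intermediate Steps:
T(g) = 6*g (T(g) = g + 5*g = 6*g)
R(-2, -170) - T(C) = 36*(-2) - 6*(-198) = -72 - 1*(-1188) = -72 + 1188 = 1116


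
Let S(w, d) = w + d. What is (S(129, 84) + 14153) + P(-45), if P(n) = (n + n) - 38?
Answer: 14238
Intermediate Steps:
P(n) = -38 + 2*n (P(n) = 2*n - 38 = -38 + 2*n)
S(w, d) = d + w
(S(129, 84) + 14153) + P(-45) = ((84 + 129) + 14153) + (-38 + 2*(-45)) = (213 + 14153) + (-38 - 90) = 14366 - 128 = 14238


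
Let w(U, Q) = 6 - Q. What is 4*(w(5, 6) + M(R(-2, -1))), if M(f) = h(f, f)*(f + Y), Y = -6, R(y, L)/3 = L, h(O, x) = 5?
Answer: -180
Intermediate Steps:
R(y, L) = 3*L
M(f) = -30 + 5*f (M(f) = 5*(f - 6) = 5*(-6 + f) = -30 + 5*f)
4*(w(5, 6) + M(R(-2, -1))) = 4*((6 - 1*6) + (-30 + 5*(3*(-1)))) = 4*((6 - 6) + (-30 + 5*(-3))) = 4*(0 + (-30 - 15)) = 4*(0 - 45) = 4*(-45) = -180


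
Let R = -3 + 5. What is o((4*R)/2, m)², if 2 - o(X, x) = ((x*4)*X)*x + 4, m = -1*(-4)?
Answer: 66564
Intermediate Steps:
R = 2
m = 4
o(X, x) = -2 - 4*X*x² (o(X, x) = 2 - (((x*4)*X)*x + 4) = 2 - (((4*x)*X)*x + 4) = 2 - ((4*X*x)*x + 4) = 2 - (4*X*x² + 4) = 2 - (4 + 4*X*x²) = 2 + (-4 - 4*X*x²) = -2 - 4*X*x²)
o((4*R)/2, m)² = (-2 - 4*(4*2)/2*4²)² = (-2 - 4*8*(½)*16)² = (-2 - 4*4*16)² = (-2 - 256)² = (-258)² = 66564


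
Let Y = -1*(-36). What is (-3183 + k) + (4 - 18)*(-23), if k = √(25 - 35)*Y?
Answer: -2861 + 36*I*√10 ≈ -2861.0 + 113.84*I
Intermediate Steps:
Y = 36
k = 36*I*√10 (k = √(25 - 35)*36 = √(-10)*36 = (I*√10)*36 = 36*I*√10 ≈ 113.84*I)
(-3183 + k) + (4 - 18)*(-23) = (-3183 + 36*I*√10) + (4 - 18)*(-23) = (-3183 + 36*I*√10) - 14*(-23) = (-3183 + 36*I*√10) + 322 = -2861 + 36*I*√10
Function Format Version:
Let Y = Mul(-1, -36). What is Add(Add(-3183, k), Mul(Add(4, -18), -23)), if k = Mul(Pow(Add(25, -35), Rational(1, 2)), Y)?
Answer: Add(-2861, Mul(36, I, Pow(10, Rational(1, 2)))) ≈ Add(-2861.0, Mul(113.84, I))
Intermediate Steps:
Y = 36
k = Mul(36, I, Pow(10, Rational(1, 2))) (k = Mul(Pow(Add(25, -35), Rational(1, 2)), 36) = Mul(Pow(-10, Rational(1, 2)), 36) = Mul(Mul(I, Pow(10, Rational(1, 2))), 36) = Mul(36, I, Pow(10, Rational(1, 2))) ≈ Mul(113.84, I))
Add(Add(-3183, k), Mul(Add(4, -18), -23)) = Add(Add(-3183, Mul(36, I, Pow(10, Rational(1, 2)))), Mul(Add(4, -18), -23)) = Add(Add(-3183, Mul(36, I, Pow(10, Rational(1, 2)))), Mul(-14, -23)) = Add(Add(-3183, Mul(36, I, Pow(10, Rational(1, 2)))), 322) = Add(-2861, Mul(36, I, Pow(10, Rational(1, 2))))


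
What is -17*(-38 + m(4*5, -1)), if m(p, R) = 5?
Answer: 561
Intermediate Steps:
-17*(-38 + m(4*5, -1)) = -17*(-38 + 5) = -17*(-33) = 561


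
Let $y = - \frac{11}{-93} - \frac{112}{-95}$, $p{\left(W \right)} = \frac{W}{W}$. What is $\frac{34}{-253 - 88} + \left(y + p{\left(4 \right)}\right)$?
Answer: $\frac{213566}{97185} \approx 2.1975$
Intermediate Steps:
$p{\left(W \right)} = 1$
$y = \frac{11461}{8835}$ ($y = \left(-11\right) \left(- \frac{1}{93}\right) - - \frac{112}{95} = \frac{11}{93} + \frac{112}{95} = \frac{11461}{8835} \approx 1.2972$)
$\frac{34}{-253 - 88} + \left(y + p{\left(4 \right)}\right) = \frac{34}{-253 - 88} + \left(\frac{11461}{8835} + 1\right) = \frac{34}{-341} + \frac{20296}{8835} = 34 \left(- \frac{1}{341}\right) + \frac{20296}{8835} = - \frac{34}{341} + \frac{20296}{8835} = \frac{213566}{97185}$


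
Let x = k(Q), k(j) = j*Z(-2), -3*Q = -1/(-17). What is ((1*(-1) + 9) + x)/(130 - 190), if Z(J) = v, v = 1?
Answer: -407/3060 ≈ -0.13301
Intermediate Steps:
Z(J) = 1
Q = -1/51 (Q = -(-1)/(3*(-17)) = -(-1)*(-1)/(3*17) = -⅓*1/17 = -1/51 ≈ -0.019608)
k(j) = j (k(j) = j*1 = j)
x = -1/51 ≈ -0.019608
((1*(-1) + 9) + x)/(130 - 190) = ((1*(-1) + 9) - 1/51)/(130 - 190) = ((-1 + 9) - 1/51)/(-60) = (8 - 1/51)*(-1/60) = (407/51)*(-1/60) = -407/3060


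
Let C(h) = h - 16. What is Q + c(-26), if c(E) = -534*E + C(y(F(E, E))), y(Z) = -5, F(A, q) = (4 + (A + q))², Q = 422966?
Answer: 436829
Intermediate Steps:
F(A, q) = (4 + A + q)²
C(h) = -16 + h
c(E) = -21 - 534*E (c(E) = -534*E + (-16 - 5) = -534*E - 21 = -21 - 534*E)
Q + c(-26) = 422966 + (-21 - 534*(-26)) = 422966 + (-21 + 13884) = 422966 + 13863 = 436829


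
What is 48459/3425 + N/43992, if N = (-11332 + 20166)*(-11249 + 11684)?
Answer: 2548894013/25112100 ≈ 101.50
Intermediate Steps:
N = 3842790 (N = 8834*435 = 3842790)
48459/3425 + N/43992 = 48459/3425 + 3842790/43992 = 48459*(1/3425) + 3842790*(1/43992) = 48459/3425 + 640465/7332 = 2548894013/25112100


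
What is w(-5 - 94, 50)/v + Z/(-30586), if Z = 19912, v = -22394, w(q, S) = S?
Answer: -111859657/171235721 ≈ -0.65325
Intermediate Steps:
w(-5 - 94, 50)/v + Z/(-30586) = 50/(-22394) + 19912/(-30586) = 50*(-1/22394) + 19912*(-1/30586) = -25/11197 - 9956/15293 = -111859657/171235721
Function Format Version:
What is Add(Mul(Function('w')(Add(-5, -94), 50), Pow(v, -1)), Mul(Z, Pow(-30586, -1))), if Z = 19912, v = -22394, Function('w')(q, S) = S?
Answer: Rational(-111859657, 171235721) ≈ -0.65325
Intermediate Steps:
Add(Mul(Function('w')(Add(-5, -94), 50), Pow(v, -1)), Mul(Z, Pow(-30586, -1))) = Add(Mul(50, Pow(-22394, -1)), Mul(19912, Pow(-30586, -1))) = Add(Mul(50, Rational(-1, 22394)), Mul(19912, Rational(-1, 30586))) = Add(Rational(-25, 11197), Rational(-9956, 15293)) = Rational(-111859657, 171235721)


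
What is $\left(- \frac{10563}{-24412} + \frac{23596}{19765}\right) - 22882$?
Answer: $- \frac{11039852961513}{482503180} \approx -22880.0$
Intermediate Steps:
$\left(- \frac{10563}{-24412} + \frac{23596}{19765}\right) - 22882 = \left(\left(-10563\right) \left(- \frac{1}{24412}\right) + 23596 \cdot \frac{1}{19765}\right) - 22882 = \left(\frac{10563}{24412} + \frac{23596}{19765}\right) - 22882 = \frac{784803247}{482503180} - 22882 = - \frac{11039852961513}{482503180}$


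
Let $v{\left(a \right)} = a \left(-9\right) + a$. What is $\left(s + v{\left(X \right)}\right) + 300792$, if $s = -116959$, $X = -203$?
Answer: $185457$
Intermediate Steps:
$v{\left(a \right)} = - 8 a$ ($v{\left(a \right)} = - 9 a + a = - 8 a$)
$\left(s + v{\left(X \right)}\right) + 300792 = \left(-116959 - -1624\right) + 300792 = \left(-116959 + 1624\right) + 300792 = -115335 + 300792 = 185457$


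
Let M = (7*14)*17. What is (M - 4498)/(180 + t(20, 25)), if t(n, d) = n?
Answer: -354/25 ≈ -14.160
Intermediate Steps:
M = 1666 (M = 98*17 = 1666)
(M - 4498)/(180 + t(20, 25)) = (1666 - 4498)/(180 + 20) = -2832/200 = -2832*1/200 = -354/25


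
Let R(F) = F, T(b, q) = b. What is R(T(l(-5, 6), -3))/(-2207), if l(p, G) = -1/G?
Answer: 1/13242 ≈ 7.5517e-5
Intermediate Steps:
R(T(l(-5, 6), -3))/(-2207) = -1/6/(-2207) = -1*⅙*(-1/2207) = -⅙*(-1/2207) = 1/13242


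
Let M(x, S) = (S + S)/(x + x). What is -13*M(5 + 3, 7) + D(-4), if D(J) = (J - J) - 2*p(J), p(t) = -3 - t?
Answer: -107/8 ≈ -13.375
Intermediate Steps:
M(x, S) = S/x (M(x, S) = (2*S)/((2*x)) = (2*S)*(1/(2*x)) = S/x)
D(J) = 6 + 2*J (D(J) = (J - J) - 2*(-3 - J) = 0 + (6 + 2*J) = 6 + 2*J)
-13*M(5 + 3, 7) + D(-4) = -91/(5 + 3) + (6 + 2*(-4)) = -91/8 + (6 - 8) = -91/8 - 2 = -107/8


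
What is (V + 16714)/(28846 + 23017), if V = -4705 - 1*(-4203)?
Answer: 2316/7409 ≈ 0.31259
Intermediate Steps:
V = -502 (V = -4705 + 4203 = -502)
(V + 16714)/(28846 + 23017) = (-502 + 16714)/(28846 + 23017) = 16212/51863 = 16212*(1/51863) = 2316/7409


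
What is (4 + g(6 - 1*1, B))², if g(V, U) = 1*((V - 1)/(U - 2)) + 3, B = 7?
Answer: 1521/25 ≈ 60.840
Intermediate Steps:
g(V, U) = 3 + (-1 + V)/(-2 + U) (g(V, U) = 1*((-1 + V)/(-2 + U)) + 3 = (-1 + V)/(-2 + U) + 3 = 3 + (-1 + V)/(-2 + U))
(4 + g(6 - 1*1, B))² = (4 + (-7 + (6 - 1*1) + 3*7)/(-2 + 7))² = (4 + (-7 + (6 - 1) + 21)/5)² = (4 + (-7 + 5 + 21)/5)² = (4 + (⅕)*19)² = (4 + 19/5)² = (39/5)² = 1521/25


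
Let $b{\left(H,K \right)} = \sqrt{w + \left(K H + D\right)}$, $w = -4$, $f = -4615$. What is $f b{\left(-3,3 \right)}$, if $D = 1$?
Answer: $- 9230 i \sqrt{3} \approx - 15987.0 i$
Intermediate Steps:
$b{\left(H,K \right)} = \sqrt{-3 + H K}$ ($b{\left(H,K \right)} = \sqrt{-4 + \left(K H + 1\right)} = \sqrt{-4 + \left(H K + 1\right)} = \sqrt{-4 + \left(1 + H K\right)} = \sqrt{-3 + H K}$)
$f b{\left(-3,3 \right)} = - 4615 \sqrt{-3 - 9} = - 4615 \sqrt{-12} = - 4615 \cdot 2 i \sqrt{3} = - 9230 i \sqrt{3}$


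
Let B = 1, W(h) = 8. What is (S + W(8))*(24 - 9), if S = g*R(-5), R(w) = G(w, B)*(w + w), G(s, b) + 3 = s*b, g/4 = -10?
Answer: -47880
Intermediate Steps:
g = -40 (g = 4*(-10) = -40)
G(s, b) = -3 + b*s (G(s, b) = -3 + s*b = -3 + b*s)
R(w) = 2*w*(-3 + w) (R(w) = (-3 + 1*w)*(w + w) = (-3 + w)*(2*w) = 2*w*(-3 + w))
S = -3200 (S = -80*(-5)*(-3 - 5) = -80*(-5)*(-8) = -40*80 = -3200)
(S + W(8))*(24 - 9) = (-3200 + 8)*(24 - 9) = -3192*15 = -47880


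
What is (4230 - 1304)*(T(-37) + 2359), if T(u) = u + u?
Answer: 6685910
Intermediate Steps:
T(u) = 2*u
(4230 - 1304)*(T(-37) + 2359) = (4230 - 1304)*(2*(-37) + 2359) = 2926*(-74 + 2359) = 2926*2285 = 6685910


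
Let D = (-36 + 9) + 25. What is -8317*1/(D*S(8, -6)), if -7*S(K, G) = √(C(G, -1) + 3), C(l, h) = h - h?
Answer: -58219*√3/6 ≈ -16806.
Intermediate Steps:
C(l, h) = 0
S(K, G) = -√3/7 (S(K, G) = -√(0 + 3)/7 = -√3/7)
D = -2 (D = -27 + 25 = -2)
-8317*1/(D*S(8, -6)) = -8317*7*√3/6 = -58219*√3/6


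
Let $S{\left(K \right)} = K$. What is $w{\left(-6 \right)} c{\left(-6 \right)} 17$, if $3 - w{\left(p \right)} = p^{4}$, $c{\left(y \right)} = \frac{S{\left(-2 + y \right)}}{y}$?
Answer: $-29308$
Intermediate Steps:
$c{\left(y \right)} = \frac{-2 + y}{y}$
$w{\left(p \right)} = 3 - p^{4}$
$w{\left(-6 \right)} c{\left(-6 \right)} 17 = \left(3 - \left(-6\right)^{4}\right) \frac{-2 - 6}{-6} \cdot 17 = \left(3 - 1296\right) \left(\left(- \frac{1}{6}\right) \left(-8\right)\right) 17 = \left(3 - 1296\right) \frac{4}{3} \cdot 17 = \left(-1293\right) \frac{4}{3} \cdot 17 = \left(-1724\right) 17 = -29308$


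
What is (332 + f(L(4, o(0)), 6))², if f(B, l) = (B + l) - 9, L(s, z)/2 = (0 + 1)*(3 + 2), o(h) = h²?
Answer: 114921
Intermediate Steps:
L(s, z) = 10 (L(s, z) = 2*((0 + 1)*(3 + 2)) = 2*(1*5) = 2*5 = 10)
f(B, l) = -9 + B + l
(332 + f(L(4, o(0)), 6))² = (332 + (-9 + 10 + 6))² = (332 + 7)² = 339² = 114921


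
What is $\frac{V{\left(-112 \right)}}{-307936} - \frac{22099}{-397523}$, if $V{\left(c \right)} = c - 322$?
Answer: $\frac{498400189}{8743688752} \approx 0.057001$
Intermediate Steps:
$V{\left(c \right)} = -322 + c$ ($V{\left(c \right)} = c - 322 = -322 + c$)
$\frac{V{\left(-112 \right)}}{-307936} - \frac{22099}{-397523} = \frac{-322 - 112}{-307936} - \frac{22099}{-397523} = \left(-434\right) \left(- \frac{1}{307936}\right) - - \frac{3157}{56789} = \frac{217}{153968} + \frac{3157}{56789} = \frac{498400189}{8743688752}$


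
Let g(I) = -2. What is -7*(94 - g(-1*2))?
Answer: -672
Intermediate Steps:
-7*(94 - g(-1*2)) = -7*(94 - 1*(-2)) = -7*(94 + 2) = -7*96 = -672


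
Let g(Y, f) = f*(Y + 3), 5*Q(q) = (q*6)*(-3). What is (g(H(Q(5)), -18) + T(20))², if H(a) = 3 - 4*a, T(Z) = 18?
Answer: 1920996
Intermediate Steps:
Q(q) = -18*q/5 (Q(q) = ((q*6)*(-3))/5 = ((6*q)*(-3))/5 = (-18*q)/5 = -18*q/5)
g(Y, f) = f*(3 + Y)
(g(H(Q(5)), -18) + T(20))² = (-18*(3 + (3 - (-72)*5/5)) + 18)² = (-18*(3 + (3 - 4*(-18))) + 18)² = (-18*(3 + (3 + 72)) + 18)² = (-18*(3 + 75) + 18)² = (-18*78 + 18)² = (-1404 + 18)² = (-1386)² = 1920996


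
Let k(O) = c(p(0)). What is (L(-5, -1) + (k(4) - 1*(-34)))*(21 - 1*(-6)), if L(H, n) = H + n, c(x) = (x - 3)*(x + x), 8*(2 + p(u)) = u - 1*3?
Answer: 46251/32 ≈ 1445.3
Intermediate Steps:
p(u) = -19/8 + u/8 (p(u) = -2 + (u - 1*3)/8 = -2 + (u - 3)/8 = -2 + (-3 + u)/8 = -2 + (-3/8 + u/8) = -19/8 + u/8)
c(x) = 2*x*(-3 + x) (c(x) = (-3 + x)*(2*x) = 2*x*(-3 + x))
k(O) = 817/32 (k(O) = 2*(-19/8 + (1/8)*0)*(-3 + (-19/8 + (1/8)*0)) = 2*(-19/8 + 0)*(-3 + (-19/8 + 0)) = 2*(-19/8)*(-3 - 19/8) = 2*(-19/8)*(-43/8) = 817/32)
(L(-5, -1) + (k(4) - 1*(-34)))*(21 - 1*(-6)) = ((-5 - 1) + (817/32 - 1*(-34)))*(21 - 1*(-6)) = (-6 + (817/32 + 34))*(21 + 6) = (-6 + 1905/32)*27 = (1713/32)*27 = 46251/32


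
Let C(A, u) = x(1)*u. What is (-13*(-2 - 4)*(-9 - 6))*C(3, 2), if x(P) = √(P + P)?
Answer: -2340*√2 ≈ -3309.3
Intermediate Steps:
x(P) = √2*√P (x(P) = √(2*P) = √2*√P)
C(A, u) = u*√2 (C(A, u) = (√2*√1)*u = (√2*1)*u = √2*u = u*√2)
(-13*(-2 - 4)*(-9 - 6))*C(3, 2) = (-13*(-2 - 4)*(-9 - 6))*(2*√2) = (-(-78)*(-15))*(2*√2) = (-13*90)*(2*√2) = -2340*√2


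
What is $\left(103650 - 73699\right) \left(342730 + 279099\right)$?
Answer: $18624400379$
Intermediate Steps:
$\left(103650 - 73699\right) \left(342730 + 279099\right) = \left(103650 + \left(-80052 + 6353\right)\right) 621829 = \left(103650 - 73699\right) 621829 = 29951 \cdot 621829 = 18624400379$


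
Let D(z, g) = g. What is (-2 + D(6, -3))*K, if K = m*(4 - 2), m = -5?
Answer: 50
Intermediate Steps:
K = -10 (K = -5*(4 - 2) = -5*2 = -10)
(-2 + D(6, -3))*K = (-2 - 3)*(-10) = -5*(-10) = 50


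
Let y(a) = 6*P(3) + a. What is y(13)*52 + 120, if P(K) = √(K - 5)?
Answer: 796 + 312*I*√2 ≈ 796.0 + 441.23*I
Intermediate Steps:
P(K) = √(-5 + K)
y(a) = a + 6*I*√2 (y(a) = 6*√(-5 + 3) + a = 6*√(-2) + a = 6*(I*√2) + a = 6*I*√2 + a = a + 6*I*√2)
y(13)*52 + 120 = (13 + 6*I*√2)*52 + 120 = (676 + 312*I*√2) + 120 = 796 + 312*I*√2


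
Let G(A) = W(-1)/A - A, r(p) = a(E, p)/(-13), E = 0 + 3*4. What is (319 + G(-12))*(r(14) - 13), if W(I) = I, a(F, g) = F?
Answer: -719113/156 ≈ -4609.7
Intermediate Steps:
E = 12 (E = 0 + 12 = 12)
r(p) = -12/13 (r(p) = 12/(-13) = 12*(-1/13) = -12/13)
G(A) = -A - 1/A (G(A) = -1/A - A = -A - 1/A)
(319 + G(-12))*(r(14) - 13) = (319 + (-1*(-12) - 1/(-12)))*(-12/13 - 13) = (319 + (12 - 1*(-1/12)))*(-181/13) = (319 + (12 + 1/12))*(-181/13) = (319 + 145/12)*(-181/13) = (3973/12)*(-181/13) = -719113/156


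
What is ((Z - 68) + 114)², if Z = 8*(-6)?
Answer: 4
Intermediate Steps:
Z = -48
((Z - 68) + 114)² = ((-48 - 68) + 114)² = (-116 + 114)² = (-2)² = 4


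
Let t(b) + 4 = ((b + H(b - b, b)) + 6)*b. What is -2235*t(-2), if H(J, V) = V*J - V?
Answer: 35760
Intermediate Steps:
H(J, V) = -V + J*V (H(J, V) = J*V - V = -V + J*V)
t(b) = -4 + 6*b (t(b) = -4 + ((b + b*(-1 + (b - b))) + 6)*b = -4 + ((b + b*(-1 + 0)) + 6)*b = -4 + ((b + b*(-1)) + 6)*b = -4 + ((b - b) + 6)*b = -4 + (0 + 6)*b = -4 + 6*b)
-2235*t(-2) = -2235*(-4 + 6*(-2)) = -2235*(-4 - 12) = -2235*(-16) = 35760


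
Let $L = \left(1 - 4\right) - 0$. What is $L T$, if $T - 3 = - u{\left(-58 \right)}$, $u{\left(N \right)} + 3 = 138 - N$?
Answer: $570$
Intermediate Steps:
$u{\left(N \right)} = 135 - N$ ($u{\left(N \right)} = -3 - \left(-138 + N\right) = 135 - N$)
$T = -190$ ($T = 3 - \left(135 - -58\right) = 3 - \left(135 + 58\right) = 3 - 193 = -190$)
$L = -3$ ($L = \left(1 - 4\right) + 0 = -3 + 0 = -3$)
$L T = \left(-3\right) \left(-190\right) = 570$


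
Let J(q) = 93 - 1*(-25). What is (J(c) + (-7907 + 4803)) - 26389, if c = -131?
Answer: -29375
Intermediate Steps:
J(q) = 118 (J(q) = 93 + 25 = 118)
(J(c) + (-7907 + 4803)) - 26389 = (118 + (-7907 + 4803)) - 26389 = (118 - 3104) - 26389 = -2986 - 26389 = -29375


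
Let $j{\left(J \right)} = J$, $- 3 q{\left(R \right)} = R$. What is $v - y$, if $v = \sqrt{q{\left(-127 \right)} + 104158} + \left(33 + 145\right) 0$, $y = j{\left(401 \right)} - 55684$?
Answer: $55283 + \frac{\sqrt{937803}}{3} \approx 55606.0$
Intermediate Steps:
$q{\left(R \right)} = - \frac{R}{3}$
$y = -55283$ ($y = 401 - 55684 = -55283$)
$v = \frac{\sqrt{937803}}{3}$ ($v = \sqrt{\left(- \frac{1}{3}\right) \left(-127\right) + 104158} + \left(33 + 145\right) 0 = \sqrt{\frac{127}{3} + 104158} + 178 \cdot 0 = \sqrt{\frac{312601}{3}} + 0 = \frac{\sqrt{937803}}{3} + 0 = \frac{\sqrt{937803}}{3} \approx 322.8$)
$v - y = \frac{\sqrt{937803}}{3} - -55283 = \frac{\sqrt{937803}}{3} + 55283 = 55283 + \frac{\sqrt{937803}}{3}$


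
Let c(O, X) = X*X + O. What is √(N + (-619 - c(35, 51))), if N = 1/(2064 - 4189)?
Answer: 2*I*√146983615/425 ≈ 57.053*I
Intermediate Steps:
c(O, X) = O + X² (c(O, X) = X² + O = O + X²)
N = -1/2125 (N = 1/(-2125) = -1/2125 ≈ -0.00047059)
√(N + (-619 - c(35, 51))) = √(-1/2125 + (-619 - (35 + 51²))) = √(-1/2125 + (-619 - (35 + 2601))) = √(-1/2125 + (-619 - 1*2636)) = √(-1/2125 + (-619 - 2636)) = √(-1/2125 - 3255) = √(-6916876/2125) = 2*I*√146983615/425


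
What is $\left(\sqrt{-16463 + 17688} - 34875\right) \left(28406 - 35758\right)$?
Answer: $256143680$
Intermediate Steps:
$\left(\sqrt{-16463 + 17688} - 34875\right) \left(28406 - 35758\right) = \left(\sqrt{1225} - 34875\right) \left(-7352\right) = \left(35 - 34875\right) \left(-7352\right) = \left(-34840\right) \left(-7352\right) = 256143680$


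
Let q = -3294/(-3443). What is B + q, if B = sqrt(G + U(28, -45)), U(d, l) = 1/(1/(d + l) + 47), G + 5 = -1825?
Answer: 3294/3443 + I*sqrt(1165337754)/798 ≈ 0.95672 + 42.778*I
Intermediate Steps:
G = -1830 (G = -5 - 1825 = -1830)
U(d, l) = 1/(47 + 1/(d + l))
q = 3294/3443 (q = -3294*(-1/3443) = 3294/3443 ≈ 0.95672)
B = I*sqrt(1165337754)/798 (B = sqrt(-1830 + (28 - 45)/(1 + 47*28 + 47*(-45))) = sqrt(-1830 - 17/(1 + 1316 - 2115)) = sqrt(-1830 - 17/(-798)) = sqrt(-1830 - 1/798*(-17)) = sqrt(-1830 + 17/798) = sqrt(-1460323/798) = I*sqrt(1165337754)/798 ≈ 42.778*I)
B + q = I*sqrt(1165337754)/798 + 3294/3443 = 3294/3443 + I*sqrt(1165337754)/798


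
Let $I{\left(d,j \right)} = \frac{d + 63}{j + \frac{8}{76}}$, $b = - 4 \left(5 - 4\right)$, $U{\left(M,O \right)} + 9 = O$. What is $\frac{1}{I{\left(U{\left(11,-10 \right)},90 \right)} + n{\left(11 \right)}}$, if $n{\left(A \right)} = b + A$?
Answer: $\frac{428}{3205} \approx 0.13354$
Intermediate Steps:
$U{\left(M,O \right)} = -9 + O$
$b = -4$ ($b = \left(-4\right) 1 = -4$)
$I{\left(d,j \right)} = \frac{63 + d}{\frac{2}{19} + j}$ ($I{\left(d,j \right)} = \frac{63 + d}{j + 8 \cdot \frac{1}{76}} = \frac{63 + d}{j + \frac{2}{19}} = \frac{63 + d}{\frac{2}{19} + j}$)
$n{\left(A \right)} = -4 + A$
$\frac{1}{I{\left(U{\left(11,-10 \right)},90 \right)} + n{\left(11 \right)}} = \frac{1}{\frac{19 \left(63 - 19\right)}{2 + 19 \cdot 90} + \left(-4 + 11\right)} = \frac{1}{\frac{19 \left(63 - 19\right)}{2 + 1710} + 7} = \frac{1}{19 \cdot \frac{1}{1712} \cdot 44 + 7} = \frac{1}{\frac{209}{428} + 7} = \frac{1}{\frac{3205}{428}} = \frac{428}{3205}$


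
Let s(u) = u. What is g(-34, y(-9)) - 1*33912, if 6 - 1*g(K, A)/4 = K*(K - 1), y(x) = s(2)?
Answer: -38648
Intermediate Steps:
y(x) = 2
g(K, A) = 24 - 4*K*(-1 + K) (g(K, A) = 24 - 4*K*(K - 1) = 24 - 4*K*(-1 + K))
g(-34, y(-9)) - 1*33912 = (24 - 4*(-34)² + 4*(-34)) - 1*33912 = (24 - 4*1156 - 136) - 33912 = (24 - 4624 - 136) - 33912 = -4736 - 33912 = -38648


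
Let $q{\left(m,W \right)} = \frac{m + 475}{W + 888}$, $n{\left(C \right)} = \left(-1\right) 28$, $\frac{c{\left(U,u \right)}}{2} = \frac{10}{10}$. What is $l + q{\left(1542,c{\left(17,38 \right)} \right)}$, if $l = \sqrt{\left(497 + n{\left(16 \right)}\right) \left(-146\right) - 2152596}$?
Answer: $\frac{2017}{890} + i \sqrt{2221070} \approx 2.2663 + 1490.3 i$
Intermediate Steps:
$c{\left(U,u \right)} = 2$ ($c{\left(U,u \right)} = 2 \cdot \frac{10}{10} = 2 \cdot 10 \cdot \frac{1}{10} = 2 \cdot 1 = 2$)
$n{\left(C \right)} = -28$
$q{\left(m,W \right)} = \frac{475 + m}{888 + W}$
$l = i \sqrt{2221070}$ ($l = \sqrt{\left(497 - 28\right) \left(-146\right) - 2152596} = \sqrt{469 \left(-146\right) - 2152596} = \sqrt{-68474 - 2152596} = \sqrt{-2221070} = i \sqrt{2221070} \approx 1490.3 i$)
$l + q{\left(1542,c{\left(17,38 \right)} \right)} = i \sqrt{2221070} + \frac{475 + 1542}{888 + 2} = i \sqrt{2221070} + \frac{1}{890} \cdot 2017 = i \sqrt{2221070} + \frac{2017}{890} = \frac{2017}{890} + i \sqrt{2221070}$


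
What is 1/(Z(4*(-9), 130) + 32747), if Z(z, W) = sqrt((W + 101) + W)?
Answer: 1/32766 ≈ 3.0519e-5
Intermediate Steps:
Z(z, W) = sqrt(101 + 2*W) (Z(z, W) = sqrt((101 + W) + W) = sqrt(101 + 2*W))
1/(Z(4*(-9), 130) + 32747) = 1/(sqrt(101 + 2*130) + 32747) = 1/(sqrt(101 + 260) + 32747) = 1/(sqrt(361) + 32747) = 1/(19 + 32747) = 1/32766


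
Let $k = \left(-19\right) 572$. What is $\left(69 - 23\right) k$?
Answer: $-499928$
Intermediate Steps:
$k = -10868$
$\left(69 - 23\right) k = \left(69 - 23\right) \left(-10868\right) = 46 \left(-10868\right) = -499928$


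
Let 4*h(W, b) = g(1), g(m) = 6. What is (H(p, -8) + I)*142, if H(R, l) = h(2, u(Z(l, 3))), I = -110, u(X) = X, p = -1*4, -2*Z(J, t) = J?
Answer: -15407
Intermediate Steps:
Z(J, t) = -J/2
p = -4
h(W, b) = 3/2 (h(W, b) = (¼)*6 = 3/2)
H(R, l) = 3/2
(H(p, -8) + I)*142 = (3/2 - 110)*142 = -217/2*142 = -15407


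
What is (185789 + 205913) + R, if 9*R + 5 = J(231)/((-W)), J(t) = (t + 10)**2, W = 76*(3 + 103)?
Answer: 3155540383/8056 ≈ 3.9170e+5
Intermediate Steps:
W = 8056 (W = 76*106 = 8056)
J(t) = (10 + t)**2
R = -10929/8056 (R = -5/9 + ((10 + 231)**2/((-1*8056)))/9 = -5/9 + (241**2/(-8056))/9 = -5/9 + (58081*(-1/8056))/9 = -5/9 + (1/9)*(-58081/8056) = -5/9 - 58081/72504 = -10929/8056 ≈ -1.3566)
(185789 + 205913) + R = (185789 + 205913) - 10929/8056 = 391702 - 10929/8056 = 3155540383/8056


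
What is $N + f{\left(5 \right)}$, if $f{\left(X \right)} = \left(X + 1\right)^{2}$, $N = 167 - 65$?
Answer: $138$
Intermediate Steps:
$N = 102$
$f{\left(X \right)} = \left(1 + X\right)^{2}$
$N + f{\left(5 \right)} = 102 + \left(1 + 5\right)^{2} = 102 + 6^{2} = 102 + 36 = 138$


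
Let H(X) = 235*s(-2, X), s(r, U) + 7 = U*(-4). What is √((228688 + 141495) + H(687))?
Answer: 7*I*√5658 ≈ 526.54*I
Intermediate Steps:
s(r, U) = -7 - 4*U (s(r, U) = -7 + U*(-4) = -7 - 4*U)
H(X) = -1645 - 940*X (H(X) = 235*(-7 - 4*X) = -1645 - 940*X)
√((228688 + 141495) + H(687)) = √((228688 + 141495) + (-1645 - 940*687)) = √(370183 + (-1645 - 645780)) = √(370183 - 647425) = √(-277242) = 7*I*√5658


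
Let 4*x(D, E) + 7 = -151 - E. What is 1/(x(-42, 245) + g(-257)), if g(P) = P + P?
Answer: -4/2459 ≈ -0.0016267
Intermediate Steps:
g(P) = 2*P
x(D, E) = -79/2 - E/4 (x(D, E) = -7/4 + (-151 - E)/4 = -7/4 + (-151/4 - E/4) = -79/2 - E/4)
1/(x(-42, 245) + g(-257)) = 1/((-79/2 - ¼*245) + 2*(-257)) = 1/((-79/2 - 245/4) - 514) = 1/(-403/4 - 514) = 1/(-2459/4) = -4/2459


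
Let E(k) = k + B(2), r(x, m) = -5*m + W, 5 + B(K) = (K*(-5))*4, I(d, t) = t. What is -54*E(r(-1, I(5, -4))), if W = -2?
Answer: 1458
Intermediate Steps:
B(K) = -5 - 20*K (B(K) = -5 + (K*(-5))*4 = -5 - 5*K*4 = -5 - 20*K)
r(x, m) = -2 - 5*m (r(x, m) = -5*m - 2 = -2 - 5*m)
E(k) = -45 + k (E(k) = k + (-5 - 20*2) = k + (-5 - 40) = k - 45 = -45 + k)
-54*E(r(-1, I(5, -4))) = -54*(-45 + (-2 - 5*(-4))) = -54*(-45 + (-2 + 20)) = -54*(-45 + 18) = -54*(-27) = 1458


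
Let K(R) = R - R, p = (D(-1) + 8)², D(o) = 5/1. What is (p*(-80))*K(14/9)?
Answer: 0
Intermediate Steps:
D(o) = 5 (D(o) = 5*1 = 5)
p = 169 (p = (5 + 8)² = 13² = 169)
K(R) = 0
(p*(-80))*K(14/9) = (169*(-80))*0 = -13520*0 = 0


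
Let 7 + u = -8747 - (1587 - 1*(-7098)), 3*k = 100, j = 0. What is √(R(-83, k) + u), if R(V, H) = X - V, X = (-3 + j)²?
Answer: I*√17347 ≈ 131.71*I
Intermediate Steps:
k = 100/3 (k = (⅓)*100 = 100/3 ≈ 33.333)
X = 9 (X = (-3 + 0)² = (-3)² = 9)
R(V, H) = 9 - V
u = -17439 (u = -7 + (-8747 - (1587 - 1*(-7098))) = -7 + (-8747 - (1587 + 7098)) = -7 + (-8747 - 1*8685) = -7 + (-8747 - 8685) = -7 - 17432 = -17439)
√(R(-83, k) + u) = √((9 - 1*(-83)) - 17439) = √((9 + 83) - 17439) = √(92 - 17439) = √(-17347) = I*√17347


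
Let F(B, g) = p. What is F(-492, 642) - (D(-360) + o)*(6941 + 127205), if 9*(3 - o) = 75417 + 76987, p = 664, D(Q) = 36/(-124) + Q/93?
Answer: 633819645064/279 ≈ 2.2718e+9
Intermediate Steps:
D(Q) = -9/31 + Q/93 (D(Q) = 36*(-1/124) + Q*(1/93) = -9/31 + Q/93)
o = -152377/9 (o = 3 - (75417 + 76987)/9 = 3 - 1/9*152404 = 3 - 152404/9 = -152377/9 ≈ -16931.)
F(B, g) = 664
F(-492, 642) - (D(-360) + o)*(6941 + 127205) = 664 - ((-9/31 + (1/93)*(-360)) - 152377/9)*(6941 + 127205) = 664 - ((-9/31 - 120/31) - 152377/9)*134146 = 664 - (-129/31 - 152377/9)*134146 = 664 - (-4724848)*134146/279 = 664 - 1*(-633819459808/279) = 664 + 633819459808/279 = 633819645064/279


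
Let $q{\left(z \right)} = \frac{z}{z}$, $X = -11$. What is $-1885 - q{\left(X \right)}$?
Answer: $-1886$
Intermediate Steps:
$q{\left(z \right)} = 1$
$-1885 - q{\left(X \right)} = -1885 - 1 = -1886$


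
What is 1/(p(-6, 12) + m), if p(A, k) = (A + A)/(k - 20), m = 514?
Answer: 2/1031 ≈ 0.0019399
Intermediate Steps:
p(A, k) = 2*A/(-20 + k) (p(A, k) = (2*A)/(-20 + k) = 2*A/(-20 + k))
1/(p(-6, 12) + m) = 1/(2*(-6)/(-20 + 12) + 514) = 1/(2*(-6)/(-8) + 514) = 1/(2*(-6)*(-⅛) + 514) = 1/(3/2 + 514) = 1/(1031/2) = 2/1031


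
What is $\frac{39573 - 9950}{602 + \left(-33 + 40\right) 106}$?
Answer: $\frac{29623}{1344} \approx 22.041$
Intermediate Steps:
$\frac{39573 - 9950}{602 + \left(-33 + 40\right) 106} = \frac{29623}{602 + 7 \cdot 106} = \frac{29623}{602 + 742} = \frac{29623}{1344}$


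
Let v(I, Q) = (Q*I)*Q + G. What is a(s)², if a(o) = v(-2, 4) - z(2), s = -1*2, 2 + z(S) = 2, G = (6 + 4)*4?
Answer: 64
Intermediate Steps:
G = 40 (G = 10*4 = 40)
z(S) = 0 (z(S) = -2 + 2 = 0)
v(I, Q) = 40 + I*Q² (v(I, Q) = (Q*I)*Q + 40 = (I*Q)*Q + 40 = I*Q² + 40 = 40 + I*Q²)
s = -2
a(o) = 8 (a(o) = (40 - 2*4²) - 1*0 = (40 - 2*16) + 0 = (40 - 32) + 0 = 8 + 0 = 8)
a(s)² = 8² = 64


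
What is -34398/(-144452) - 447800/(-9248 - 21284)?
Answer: 167693483/11251042 ≈ 14.905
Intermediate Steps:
-34398/(-144452) - 447800/(-9248 - 21284) = -34398*(-1/144452) - 447800/(-30532) = 351/1474 - 447800*(-1/30532) = 351/1474 + 111950/7633 = 167693483/11251042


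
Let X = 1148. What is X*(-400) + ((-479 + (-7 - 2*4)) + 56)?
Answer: -459638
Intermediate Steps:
X*(-400) + ((-479 + (-7 - 2*4)) + 56) = 1148*(-400) + ((-479 + (-7 - 2*4)) + 56) = -459200 + ((-479 + (-7 - 8)) + 56) = -459200 + ((-479 - 15) + 56) = -459200 + (-494 + 56) = -459200 - 438 = -459638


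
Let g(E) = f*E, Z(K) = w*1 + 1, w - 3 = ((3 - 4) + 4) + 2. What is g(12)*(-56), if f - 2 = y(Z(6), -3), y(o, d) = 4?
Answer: -4032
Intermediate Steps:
w = 8 (w = 3 + (((3 - 4) + 4) + 2) = 3 + ((-1 + 4) + 2) = 3 + (3 + 2) = 3 + 5 = 8)
Z(K) = 9 (Z(K) = 8*1 + 1 = 8 + 1 = 9)
f = 6 (f = 2 + 4 = 6)
g(E) = 6*E
g(12)*(-56) = (6*12)*(-56) = 72*(-56) = -4032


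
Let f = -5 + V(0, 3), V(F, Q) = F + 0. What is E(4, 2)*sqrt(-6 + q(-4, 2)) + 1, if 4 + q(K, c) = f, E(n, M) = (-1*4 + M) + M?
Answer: 1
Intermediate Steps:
V(F, Q) = F
E(n, M) = -4 + 2*M (E(n, M) = (-4 + M) + M = -4 + 2*M)
f = -5 (f = -5 + 0 = -5)
q(K, c) = -9 (q(K, c) = -4 - 5 = -9)
E(4, 2)*sqrt(-6 + q(-4, 2)) + 1 = (-4 + 2*2)*sqrt(-6 - 9) + 1 = (-4 + 4)*sqrt(-15) + 1 = 0*(I*sqrt(15)) + 1 = 0 + 1 = 1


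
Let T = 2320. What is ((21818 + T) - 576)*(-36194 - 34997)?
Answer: -1677402342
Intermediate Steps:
((21818 + T) - 576)*(-36194 - 34997) = ((21818 + 2320) - 576)*(-36194 - 34997) = (24138 - 576)*(-71191) = 23562*(-71191) = -1677402342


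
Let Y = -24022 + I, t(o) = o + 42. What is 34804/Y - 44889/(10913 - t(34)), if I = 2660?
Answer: -60731353/10522727 ≈ -5.7714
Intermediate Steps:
t(o) = 42 + o
Y = -21362 (Y = -24022 + 2660 = -21362)
34804/Y - 44889/(10913 - t(34)) = 34804/(-21362) - 44889/(10913 - (42 + 34)) = 34804*(-1/21362) - 44889/(10913 - 1*76) = -1582/971 - 44889/(10913 - 76) = -1582/971 - 44889/10837 = -60731353/10522727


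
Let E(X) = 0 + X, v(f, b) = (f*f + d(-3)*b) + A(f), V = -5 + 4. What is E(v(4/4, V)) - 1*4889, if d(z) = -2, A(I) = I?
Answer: -4885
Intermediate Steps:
V = -1
v(f, b) = f + f² - 2*b (v(f, b) = (f*f - 2*b) + f = (f² - 2*b) + f = f + f² - 2*b)
E(X) = X
E(v(4/4, V)) - 1*4889 = (4/4 + (4/4)² - 2*(-1)) - 1*4889 = (4*(¼) + (4*(¼))² + 2) - 4889 = (1 + 1² + 2) - 4889 = (1 + 1 + 2) - 4889 = 4 - 4889 = -4885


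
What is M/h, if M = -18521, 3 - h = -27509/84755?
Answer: -1569747355/281774 ≈ -5570.9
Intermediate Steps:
h = 281774/84755 (h = 3 - (-27509)/84755 = 3 - 1*(-27509/84755) = 3 + 27509/84755 = 281774/84755 ≈ 3.3246)
M/h = -18521/281774/84755 = -18521*84755/281774 = -1569747355/281774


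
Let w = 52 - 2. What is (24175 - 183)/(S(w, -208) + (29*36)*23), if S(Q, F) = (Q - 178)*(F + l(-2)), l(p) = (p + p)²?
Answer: 5998/12147 ≈ 0.49378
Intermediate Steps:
w = 50
l(p) = 4*p² (l(p) = (2*p)² = 4*p²)
S(Q, F) = (-178 + Q)*(16 + F) (S(Q, F) = (Q - 178)*(F + 4*(-2)²) = (-178 + Q)*(F + 4*4) = (-178 + Q)*(F + 16) = (-178 + Q)*(16 + F))
(24175 - 183)/(S(w, -208) + (29*36)*23) = (24175 - 183)/((-2848 - 178*(-208) + 16*50 - 208*50) + (29*36)*23) = 23992/((-2848 + 37024 + 800 - 10400) + 1044*23) = 23992/(24576 + 24012) = 23992/48588 = 23992*(1/48588) = 5998/12147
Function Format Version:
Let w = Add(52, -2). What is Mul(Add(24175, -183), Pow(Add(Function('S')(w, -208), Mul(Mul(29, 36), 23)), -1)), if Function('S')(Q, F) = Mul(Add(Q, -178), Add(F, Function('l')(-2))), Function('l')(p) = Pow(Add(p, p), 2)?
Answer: Rational(5998, 12147) ≈ 0.49378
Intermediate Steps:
w = 50
Function('l')(p) = Mul(4, Pow(p, 2)) (Function('l')(p) = Pow(Mul(2, p), 2) = Mul(4, Pow(p, 2)))
Function('S')(Q, F) = Mul(Add(-178, Q), Add(16, F)) (Function('S')(Q, F) = Mul(Add(Q, -178), Add(F, Mul(4, Pow(-2, 2)))) = Mul(Add(-178, Q), Add(F, Mul(4, 4))) = Mul(Add(-178, Q), Add(F, 16)) = Mul(Add(-178, Q), Add(16, F)))
Mul(Add(24175, -183), Pow(Add(Function('S')(w, -208), Mul(Mul(29, 36), 23)), -1)) = Mul(Add(24175, -183), Pow(Add(Add(-2848, Mul(-178, -208), Mul(16, 50), Mul(-208, 50)), Mul(Mul(29, 36), 23)), -1)) = Mul(23992, Pow(Add(Add(-2848, 37024, 800, -10400), Mul(1044, 23)), -1)) = Mul(23992, Pow(Add(24576, 24012), -1)) = Mul(23992, Pow(48588, -1)) = Mul(23992, Rational(1, 48588)) = Rational(5998, 12147)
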